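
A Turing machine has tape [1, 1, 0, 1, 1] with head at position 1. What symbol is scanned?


Tape: [1, 1, 0, 1, 1]
Positions: 0 1 2 3 4
Values:    1 1 0 1 1
Head at position 1
tape[1] = 1

1


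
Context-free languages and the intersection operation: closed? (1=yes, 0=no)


CFL closure properties:
  Closed under: union, concatenation, Kleene star
  NOT closed under: intersection, complement
Operation 'intersection' is in not-closed list -> No (not closed)

0


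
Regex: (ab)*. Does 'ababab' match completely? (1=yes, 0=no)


Pattern: (ab)*
String: 'ababab'
Pattern requires: zero or more repetitions of 'ab'
Pairs: ['ab', 'ab', 'ab']
All pairs are 'ab'? Yes
Result: 1

1


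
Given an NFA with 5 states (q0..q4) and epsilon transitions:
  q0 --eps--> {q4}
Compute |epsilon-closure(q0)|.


Starting from q0
Initialize closure = {q0}
Follow epsilon from q0 -> add q4
Final closure: {q0, q4}
Size = 2

2


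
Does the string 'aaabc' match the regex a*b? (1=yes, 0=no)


Pattern: a*b
String: 'aaabc'
Pattern requires: zero or more 'a's followed by exactly one 'b'
Found 3 leading 'a's
Remaining: 'bc'
Remaining is not 'b' -> no match
Result: 0

0


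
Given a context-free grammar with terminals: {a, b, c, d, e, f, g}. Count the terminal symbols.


Terminal symbols: a, b, c, d, e, f, g
Counting each: a (#1), b (#2), c (#3), d (#4), e (#5), f (#6), g (#7)
Total = 7

7


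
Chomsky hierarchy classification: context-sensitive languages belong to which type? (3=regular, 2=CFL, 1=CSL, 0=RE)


Chomsky hierarchy levels:
  Type 3: Regular (DFA/NFA/regex)
  Type 2: Context-free (PDA)
  Type 1: Context-sensitive
  Type 0: Recursively enumerable (TM)
'context-sensitive' corresponds to Type 1

1


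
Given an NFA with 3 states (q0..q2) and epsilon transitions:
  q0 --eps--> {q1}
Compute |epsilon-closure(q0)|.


Starting from q0
Initialize closure = {q0}
Follow epsilon from q0 -> add q1
Final closure: {q0, q1}
Size = 2

2


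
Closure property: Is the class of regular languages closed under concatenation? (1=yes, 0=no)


Regular languages are closed under all standard operations:
- Union: Yes (product construction)
- Intersection: Yes (product construction)
- Complement: Yes (swap accept/reject)
- Concatenation: Yes (NFA construction)
Operation: concatenation -> Closed

1


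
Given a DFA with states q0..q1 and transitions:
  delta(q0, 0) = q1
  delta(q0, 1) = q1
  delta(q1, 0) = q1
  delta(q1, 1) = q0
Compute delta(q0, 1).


Looking up transition function:
delta(q0, 1) in the table
Row: q0, Column: 1
Result: q1

q1


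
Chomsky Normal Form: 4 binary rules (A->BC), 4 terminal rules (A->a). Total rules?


CNF allows two rule forms:
  A -> BC (binary): 4 rules
  A -> a (terminal): 4 rules
Total = 4 + 4 = 8

8


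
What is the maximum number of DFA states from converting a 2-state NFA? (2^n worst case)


NFA has 2 states
Subset construction: each DFA state = subset of NFA states
Maximum subsets = 2^2
2^2 = 4

4


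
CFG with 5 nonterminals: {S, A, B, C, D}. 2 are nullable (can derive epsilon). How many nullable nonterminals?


Nonterminals: {S, A, B, C, D}
A nonterminal is nullable if it can derive epsilon
Counting nullable nonterminals: 2
Total nullable = 2

2


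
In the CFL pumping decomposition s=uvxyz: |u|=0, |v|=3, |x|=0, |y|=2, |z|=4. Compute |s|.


|s| = |u| + |v| + |x| + |y| + |z|
= 0 + 3 + 0 + 2 + 4
= 3 + 0 + 6
= 3 + 6
= 9

9


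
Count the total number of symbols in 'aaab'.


String: 'aaab'
Counting characters:
  'a' appears 3 time(s)
  'b' appears 1 time(s)
Total length = 3 + 1 = 4

4


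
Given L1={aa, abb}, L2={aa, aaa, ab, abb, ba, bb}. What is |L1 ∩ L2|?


L1 = {aa, abb}
L2 = {aa, aaa, ab, abb, ba, bb}
Checking each string in L1 against L2:
  'aa': in L2? Yes
  'abb': in L2? Yes
Intersection = {aa, abb}
|L1 ∩ L2| = 2

2


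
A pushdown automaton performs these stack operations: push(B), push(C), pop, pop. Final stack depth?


Tracing stack operations:
  push(B) -> stack = [B], depth=1
  push(C) -> stack = [B,C], depth=2
  pop -> removed C, stack = [B], depth=1
  pop -> removed B, stack = [], depth=0
Final depth = 0

0


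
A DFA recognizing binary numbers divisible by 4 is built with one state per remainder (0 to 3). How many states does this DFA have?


Divisibility by 4 is tracked via the remainder mod 4: 0, 1, ..., 3
The construction assigns one state to each remainder
Number of remainders = 4

4


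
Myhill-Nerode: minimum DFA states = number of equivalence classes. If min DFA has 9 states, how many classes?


Myhill-Nerode theorem:
Number of equivalence classes = number of states in minimal DFA
Minimal DFA states = 9
Therefore equivalence classes = 9

9


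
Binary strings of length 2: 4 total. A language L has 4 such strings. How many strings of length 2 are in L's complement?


Alphabet: {0,1}
String length: 2
Total strings of length 2 = 2^2 = 4
Strings in L = 4
Complement = total - |L|
= 4 - 4
= 0

0


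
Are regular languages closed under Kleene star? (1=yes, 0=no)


Regular languages are closed under:
- Union (DFA product construction)
- Intersection (DFA product construction)
- Complement (swap accept/reject states)
- Concatenation (NFA construction)
- Kleene star (NFA construction)
Kleene star is in this list
Therefore: closed

1


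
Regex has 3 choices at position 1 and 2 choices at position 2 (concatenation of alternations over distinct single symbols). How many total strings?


First group: 3 alternatives
Second group: 2 alternatives
Concatenation: each choice from group 1 pairs with each from group 2
Total = 3 x 2 = 6

6


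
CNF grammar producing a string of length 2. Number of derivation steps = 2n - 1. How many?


Chomsky Normal Form derivation:
String length n = 2
Each step either:
  - Splits a nonterminal into two (n-1 such steps)
  - Converts a nonterminal to terminal (n such steps)
Total = (n-1) + n = 2n - 1
= 2(2) - 1
= 4 - 1
= 3

3


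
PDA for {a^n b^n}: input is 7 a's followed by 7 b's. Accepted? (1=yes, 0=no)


Language requires equal numbers of a's and b's
PDA pushes for each 'a', pops for each 'b'
Number of a's = 7
Number of b's = 7
7 == 7 -> Accept

1


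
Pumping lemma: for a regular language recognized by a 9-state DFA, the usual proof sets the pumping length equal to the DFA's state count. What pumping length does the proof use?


Pumping lemma for regular languages (standard proof):
Take p = |Q|, the number of DFA states.
Any string of length >= |Q| passes through |Q|+1 states while reading its first |Q| symbols,
so by pigeonhole some state repeats, giving the loop that can be pumped.
Here |Q| = 9
Therefore the proof uses p = 9

9


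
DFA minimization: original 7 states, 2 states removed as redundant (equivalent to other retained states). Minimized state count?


Original DFA: 7 states
Redundant states removed: 2
Minimized states = original - removed
= 7 - 2
= 5

5


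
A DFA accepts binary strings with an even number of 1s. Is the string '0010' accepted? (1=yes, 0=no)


DFA has 2 states: q_even (start, accept=yes) and q_odd
Processing string '0010' character by character:
  Position 0: read '0', 1-count=0 -> q_even (no change)
  Position 1: read '0', 1-count=0 -> q_even (no change)
  Position 2: read '1', 1-count=1 -> q_odd
  Position 3: read '0', 1-count=1 -> q_odd (no change)
Final state: q_odd, total 1s = 1 (odd); the DFA requires an even count -> reject

0


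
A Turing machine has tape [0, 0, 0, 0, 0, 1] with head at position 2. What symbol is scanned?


Tape: [0, 0, 0, 0, 0, 1]
Positions: 0 1 2 3 4 5
Values:    0 0 0 0 0 1
Head at position 2
tape[2] = 0

0


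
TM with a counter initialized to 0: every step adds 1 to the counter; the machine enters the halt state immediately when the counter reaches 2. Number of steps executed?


Counter starts at 0. Counting sequence:
  Step 1: counter = 1
  Step 2: counter = 2
Counter reached 2 -> halt
Total steps = 2

2


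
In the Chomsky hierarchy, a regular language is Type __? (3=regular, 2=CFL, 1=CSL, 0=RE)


Chomsky hierarchy levels:
  Type 3: Regular (DFA/NFA/regex)
  Type 2: Context-free (PDA)
  Type 1: Context-sensitive
  Type 0: Recursively enumerable (TM)
'regular' corresponds to Type 3

3


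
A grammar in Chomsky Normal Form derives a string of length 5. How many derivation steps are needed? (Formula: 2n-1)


Chomsky Normal Form derivation:
String length n = 5
Each step either:
  - Splits a nonterminal into two (n-1 such steps)
  - Converts a nonterminal to terminal (n such steps)
Total = (n-1) + n = 2n - 1
= 2(5) - 1
= 10 - 1
= 9

9


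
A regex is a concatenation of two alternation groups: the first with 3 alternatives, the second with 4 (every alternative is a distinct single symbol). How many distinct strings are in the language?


First group: 3 alternatives
Second group: 4 alternatives
Concatenation: each choice from group 1 pairs with each from group 2
Total = 3 x 4 = 12

12


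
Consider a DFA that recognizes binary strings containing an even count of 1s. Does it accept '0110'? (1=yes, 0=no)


DFA has 2 states: q_even (start, accept=yes) and q_odd
Processing string '0110' character by character:
  Position 0: read '0', 1-count=0 -> q_even (no change)
  Position 1: read '1', 1-count=1 -> q_odd
  Position 2: read '1', 1-count=2 -> q_even
  Position 3: read '0', 1-count=2 -> q_even (no change)
Final state: q_even, total 1s = 2 (even); the DFA requires an even count -> accept

1


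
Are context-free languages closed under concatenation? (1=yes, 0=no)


CFL closure properties:
  Closed under: union, concatenation, Kleene star
  NOT closed under: intersection, complement
Operation 'concatenation' is in closed list -> Yes (closed)

1


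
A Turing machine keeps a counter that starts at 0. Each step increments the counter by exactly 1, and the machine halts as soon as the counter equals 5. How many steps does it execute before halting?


Counter starts at 0. Counting sequence:
  Step 1: counter = 1
  Step 2: counter = 2
  Step 3: counter = 3
  Step 4: counter = 4
  Step 5: counter = 5
Counter reached 5 -> halt
Total steps = 5

5


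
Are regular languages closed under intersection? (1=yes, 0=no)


Regular languages are closed under:
- Union (DFA product construction)
- Intersection (DFA product construction)
- Complement (swap accept/reject states)
- Concatenation (NFA construction)
- Kleene star (NFA construction)
intersection is in this list
Therefore: closed

1


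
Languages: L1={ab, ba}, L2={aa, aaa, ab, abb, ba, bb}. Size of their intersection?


L1 = {ab, ba}
L2 = {aa, aaa, ab, abb, ba, bb}
Checking each string in L1 against L2:
  'ab': in L2? Yes
  'ba': in L2? Yes
Intersection = {ab, ba}
|L1 ∩ L2| = 2

2


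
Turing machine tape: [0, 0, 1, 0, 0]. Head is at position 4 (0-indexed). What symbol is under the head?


Tape: [0, 0, 1, 0, 0]
Positions: 0 1 2 3 4
Values:    0 0 1 0 0
Head at position 4
tape[4] = 0

0


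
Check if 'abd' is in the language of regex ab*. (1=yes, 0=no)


Pattern: ab*
String: 'abd'
Pattern requires: exactly one 'a' followed by zero or more 'b's
First char is 'a' -> OK
Rest 'bd': all b's? No
Result: 0

0


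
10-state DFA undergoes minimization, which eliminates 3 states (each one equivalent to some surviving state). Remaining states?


Original DFA: 10 states
Redundant states removed: 3
Minimized states = original - removed
= 10 - 3
= 7

7


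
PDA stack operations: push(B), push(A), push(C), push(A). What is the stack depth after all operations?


Tracing stack operations:
  push(B) -> stack = [B], depth=1
  push(A) -> stack = [B,A], depth=2
  push(C) -> stack = [B,A,C], depth=3
  push(A) -> stack = [B,A,C,A], depth=4
Final depth = 4

4


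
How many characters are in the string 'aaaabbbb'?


String: 'aaaabbbb'
Counting characters:
  'a' appears 4 time(s)
  'b' appears 4 time(s)
Total length = 4 + 4 = 8

8


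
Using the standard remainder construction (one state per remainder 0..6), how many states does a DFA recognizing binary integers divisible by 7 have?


Divisibility by 7 is tracked via the remainder mod 7: 0, 1, ..., 6
The construction assigns one state to each remainder
Number of remainders = 7

7


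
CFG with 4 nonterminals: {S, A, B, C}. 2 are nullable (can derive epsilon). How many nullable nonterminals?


Nonterminals: {S, A, B, C}
A nonterminal is nullable if it can derive epsilon
Counting nullable nonterminals: 2
Total nullable = 2

2


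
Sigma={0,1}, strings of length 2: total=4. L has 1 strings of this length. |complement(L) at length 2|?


Alphabet: {0,1}
String length: 2
Total strings of length 2 = 2^2 = 4
Strings in L = 1
Complement = total - |L|
= 4 - 1
= 3

3


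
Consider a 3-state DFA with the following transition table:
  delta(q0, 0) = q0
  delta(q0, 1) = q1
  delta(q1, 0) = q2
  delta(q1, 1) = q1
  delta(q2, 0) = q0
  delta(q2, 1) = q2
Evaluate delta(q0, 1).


Looking up transition function:
delta(q0, 1) in the table
Row: q0, Column: 1
Result: q1

q1


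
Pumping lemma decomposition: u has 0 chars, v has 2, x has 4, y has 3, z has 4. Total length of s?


|s| = |u| + |v| + |x| + |y| + |z|
= 0 + 2 + 4 + 3 + 4
= 2 + 4 + 7
= 6 + 7
= 13

13


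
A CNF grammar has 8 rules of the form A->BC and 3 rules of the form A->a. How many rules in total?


CNF allows two rule forms:
  A -> BC (binary): 8 rules
  A -> a (terminal): 3 rules
Total = 8 + 3 = 11

11


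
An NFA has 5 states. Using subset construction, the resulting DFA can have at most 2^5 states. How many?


NFA has 5 states
Subset construction: each DFA state = subset of NFA states
Maximum subsets = 2^5
2^5 = 32

32


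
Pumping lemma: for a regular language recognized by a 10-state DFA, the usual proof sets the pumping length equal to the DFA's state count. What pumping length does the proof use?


Pumping lemma for regular languages (standard proof):
Take p = |Q|, the number of DFA states.
Any string of length >= |Q| passes through |Q|+1 states while reading its first |Q| symbols,
so by pigeonhole some state repeats, giving the loop that can be pumped.
Here |Q| = 10
Therefore the proof uses p = 10

10


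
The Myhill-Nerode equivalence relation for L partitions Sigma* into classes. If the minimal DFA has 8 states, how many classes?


Myhill-Nerode theorem:
Number of equivalence classes = number of states in minimal DFA
Minimal DFA states = 8
Therefore equivalence classes = 8

8


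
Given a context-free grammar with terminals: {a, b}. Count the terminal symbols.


Terminal symbols: a, b
Counting each: a (#1), b (#2)
Total = 2

2


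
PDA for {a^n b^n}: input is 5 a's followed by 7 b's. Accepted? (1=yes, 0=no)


Language requires equal numbers of a's and b's
PDA pushes for each 'a', pops for each 'b'
Number of a's = 5
Number of b's = 7
5 != 7 -> Reject

0


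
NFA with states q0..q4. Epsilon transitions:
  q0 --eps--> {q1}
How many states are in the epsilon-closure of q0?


Starting from q0
Initialize closure = {q0}
Follow epsilon from q0 -> add q1
Final closure: {q0, q1}
Size = 2

2


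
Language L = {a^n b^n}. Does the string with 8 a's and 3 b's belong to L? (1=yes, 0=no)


Language requires equal numbers of a's and b's
PDA pushes for each 'a', pops for each 'b'
Number of a's = 8
Number of b's = 3
8 != 3 -> Reject

0


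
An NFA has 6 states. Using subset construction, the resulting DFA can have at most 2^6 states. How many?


NFA has 6 states
Subset construction: each DFA state = subset of NFA states
Maximum subsets = 2^6
2^6 = 64

64


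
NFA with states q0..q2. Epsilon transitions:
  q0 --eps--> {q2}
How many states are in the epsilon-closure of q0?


Starting from q0
Initialize closure = {q0}
Follow epsilon from q0 -> add q2
Final closure: {q0, q2}
Size = 2

2


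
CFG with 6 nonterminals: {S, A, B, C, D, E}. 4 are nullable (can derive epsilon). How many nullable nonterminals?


Nonterminals: {S, A, B, C, D, E}
A nonterminal is nullable if it can derive epsilon
Counting nullable nonterminals: 4
Total nullable = 4

4


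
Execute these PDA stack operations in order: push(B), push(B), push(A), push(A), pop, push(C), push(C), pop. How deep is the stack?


Tracing stack operations:
  push(B) -> stack = [B], depth=1
  push(B) -> stack = [B,B], depth=2
  push(A) -> stack = [B,B,A], depth=3
  push(A) -> stack = [B,B,A,A], depth=4
  pop -> removed A, stack = [B,B,A], depth=3
  push(C) -> stack = [B,B,A,C], depth=4
  push(C) -> stack = [B,B,A,C,C], depth=5
  pop -> removed C, stack = [B,B,A,C], depth=4
Final depth = 4

4


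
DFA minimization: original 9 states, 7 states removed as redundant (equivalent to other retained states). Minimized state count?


Original DFA: 9 states
Redundant states removed: 7
Minimized states = original - removed
= 9 - 7
= 2

2


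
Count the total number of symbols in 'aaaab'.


String: 'aaaab'
Counting characters:
  'a' appears 4 time(s)
  'b' appears 1 time(s)
Total length = 4 + 1 = 5

5


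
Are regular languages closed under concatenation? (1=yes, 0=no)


Regular languages are closed under:
- Union (DFA product construction)
- Intersection (DFA product construction)
- Complement (swap accept/reject states)
- Concatenation (NFA construction)
- Kleene star (NFA construction)
concatenation is in this list
Therefore: closed

1


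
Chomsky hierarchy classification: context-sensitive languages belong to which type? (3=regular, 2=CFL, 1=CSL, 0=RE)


Chomsky hierarchy levels:
  Type 3: Regular (DFA/NFA/regex)
  Type 2: Context-free (PDA)
  Type 1: Context-sensitive
  Type 0: Recursively enumerable (TM)
'context-sensitive' corresponds to Type 1

1


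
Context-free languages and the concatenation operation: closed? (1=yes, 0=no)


CFL closure properties:
  Closed under: union, concatenation, Kleene star
  NOT closed under: intersection, complement
Operation 'concatenation' is in closed list -> Yes (closed)

1


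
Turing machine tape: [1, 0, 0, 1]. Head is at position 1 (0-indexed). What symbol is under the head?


Tape: [1, 0, 0, 1]
Positions: 0 1 2 3
Values:    1 0 0 1
Head at position 1
tape[1] = 0

0


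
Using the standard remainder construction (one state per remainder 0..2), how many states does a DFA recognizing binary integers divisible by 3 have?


Divisibility by 3 is tracked via the remainder mod 3: 0, 1, ..., 2
The construction assigns one state to each remainder
Number of remainders = 3

3


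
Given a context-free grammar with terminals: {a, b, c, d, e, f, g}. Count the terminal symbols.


Terminal symbols: a, b, c, d, e, f, g
Counting each: a (#1), b (#2), c (#3), d (#4), e (#5), f (#6), g (#7)
Total = 7

7


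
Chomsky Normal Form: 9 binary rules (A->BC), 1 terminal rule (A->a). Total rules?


CNF allows two rule forms:
  A -> BC (binary): 9 rules
  A -> a (terminal): 1 rule
Total = 9 + 1 = 10

10


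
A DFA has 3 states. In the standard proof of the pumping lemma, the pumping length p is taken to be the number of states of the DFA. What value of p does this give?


Pumping lemma for regular languages (standard proof):
Take p = |Q|, the number of DFA states.
Any string of length >= |Q| passes through |Q|+1 states while reading its first |Q| symbols,
so by pigeonhole some state repeats, giving the loop that can be pumped.
Here |Q| = 3
Therefore the proof uses p = 3

3


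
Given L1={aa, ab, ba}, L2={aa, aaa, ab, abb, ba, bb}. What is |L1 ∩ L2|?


L1 = {aa, ab, ba}
L2 = {aa, aaa, ab, abb, ba, bb}
Checking each string in L1 against L2:
  'aa': in L2? Yes
  'ab': in L2? Yes
  'ba': in L2? Yes
Intersection = {aa, ab, ba}
|L1 ∩ L2| = 3

3


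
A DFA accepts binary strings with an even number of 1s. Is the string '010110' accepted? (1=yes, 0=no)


DFA has 2 states: q_even (start, accept=yes) and q_odd
Processing string '010110' character by character:
  Position 0: read '0', 1-count=0 -> q_even (no change)
  Position 1: read '1', 1-count=1 -> q_odd
  Position 2: read '0', 1-count=1 -> q_odd (no change)
  Position 3: read '1', 1-count=2 -> q_even
  Position 4: read '1', 1-count=3 -> q_odd
  Position 5: read '0', 1-count=3 -> q_odd (no change)
Final state: q_odd, total 1s = 3 (odd); the DFA requires an even count -> reject

0


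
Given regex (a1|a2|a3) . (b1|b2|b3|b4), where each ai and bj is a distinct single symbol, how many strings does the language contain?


First group: 3 alternatives
Second group: 4 alternatives
Concatenation: each choice from group 1 pairs with each from group 2
Total = 3 x 4 = 12

12


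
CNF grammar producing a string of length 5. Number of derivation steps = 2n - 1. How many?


Chomsky Normal Form derivation:
String length n = 5
Each step either:
  - Splits a nonterminal into two (n-1 such steps)
  - Converts a nonterminal to terminal (n such steps)
Total = (n-1) + n = 2n - 1
= 2(5) - 1
= 10 - 1
= 9

9


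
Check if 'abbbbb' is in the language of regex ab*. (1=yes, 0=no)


Pattern: ab*
String: 'abbbbb'
Pattern requires: exactly one 'a' followed by zero or more 'b's
First char is 'a' -> OK
Rest 'bbbbb': all b's? Yes
Result: 1

1


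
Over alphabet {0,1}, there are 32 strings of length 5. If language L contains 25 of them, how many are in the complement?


Alphabet: {0,1}
String length: 5
Total strings of length 5 = 2^5 = 32
Strings in L = 25
Complement = total - |L|
= 32 - 25
= 7

7


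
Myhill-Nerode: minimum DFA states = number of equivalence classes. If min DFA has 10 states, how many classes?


Myhill-Nerode theorem:
Number of equivalence classes = number of states in minimal DFA
Minimal DFA states = 10
Therefore equivalence classes = 10

10


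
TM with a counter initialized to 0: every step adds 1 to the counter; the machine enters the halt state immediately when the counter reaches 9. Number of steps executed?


Counter starts at 0. Counting sequence:
  Step 1: counter = 1
  Step 2: counter = 2
  Step 3: counter = 3
  Step 4: counter = 4
  Step 5: counter = 5
  Step 6: counter = 6
  ...
  Step 9: counter = 9
Counter reached 9 -> halt
Total steps = 9

9


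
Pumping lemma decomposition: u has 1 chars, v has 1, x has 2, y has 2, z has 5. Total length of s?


|s| = |u| + |v| + |x| + |y| + |z|
= 1 + 1 + 2 + 2 + 5
= 2 + 2 + 7
= 4 + 7
= 11

11


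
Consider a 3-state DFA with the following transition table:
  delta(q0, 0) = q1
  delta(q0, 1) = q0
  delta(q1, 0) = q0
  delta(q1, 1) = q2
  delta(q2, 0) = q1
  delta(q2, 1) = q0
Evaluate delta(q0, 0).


Looking up transition function:
delta(q0, 0) in the table
Row: q0, Column: 0
Result: q1

q1


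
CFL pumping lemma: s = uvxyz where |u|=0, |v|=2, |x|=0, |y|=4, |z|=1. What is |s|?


|s| = |u| + |v| + |x| + |y| + |z|
= 0 + 2 + 0 + 4 + 1
= 2 + 0 + 5
= 2 + 5
= 7

7


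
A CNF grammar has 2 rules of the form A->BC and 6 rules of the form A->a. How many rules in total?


CNF allows two rule forms:
  A -> BC (binary): 2 rules
  A -> a (terminal): 6 rules
Total = 2 + 6 = 8

8


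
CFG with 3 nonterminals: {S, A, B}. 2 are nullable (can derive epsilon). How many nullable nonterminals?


Nonterminals: {S, A, B}
A nonterminal is nullable if it can derive epsilon
Counting nullable nonterminals: 2
Total nullable = 2

2


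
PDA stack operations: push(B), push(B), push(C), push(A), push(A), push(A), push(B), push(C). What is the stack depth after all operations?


Tracing stack operations:
  push(B) -> stack = [B], depth=1
  push(B) -> stack = [B,B], depth=2
  push(C) -> stack = [B,B,C], depth=3
  push(A) -> stack = [B,B,C,A], depth=4
  push(A) -> stack = [B,B,C,A,A], depth=5
  push(A) -> stack = [B,B,C,A,A,A], depth=6
  push(B) -> stack = [B,B,C,A,A,A,B], depth=7
  push(C) -> stack = [B,B,C,A,A,A,B,C], depth=8
Final depth = 8

8


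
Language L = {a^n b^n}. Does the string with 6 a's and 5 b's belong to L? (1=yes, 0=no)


Language requires equal numbers of a's and b's
PDA pushes for each 'a', pops for each 'b'
Number of a's = 6
Number of b's = 5
6 != 5 -> Reject

0


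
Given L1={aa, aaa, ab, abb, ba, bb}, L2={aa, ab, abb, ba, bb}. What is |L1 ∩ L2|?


L1 = {aa, aaa, ab, abb, ba, bb}
L2 = {aa, ab, abb, ba, bb}
Checking each string in L1 against L2:
  'aa': in L2? Yes
  'aaa': in L2? No
  'ab': in L2? Yes
  'abb': in L2? Yes
  'ba': in L2? Yes
  'bb': in L2? Yes
Intersection = {aa, ab, abb, ba, bb}
|L1 ∩ L2| = 5

5


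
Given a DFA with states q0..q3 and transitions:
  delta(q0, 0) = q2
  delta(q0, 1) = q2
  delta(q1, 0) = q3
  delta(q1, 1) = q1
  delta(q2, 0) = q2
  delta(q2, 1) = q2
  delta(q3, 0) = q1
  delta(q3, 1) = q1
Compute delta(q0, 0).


Looking up transition function:
delta(q0, 0) in the table
Row: q0, Column: 0
Result: q2

q2


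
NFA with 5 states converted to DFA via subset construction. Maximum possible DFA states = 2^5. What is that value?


NFA has 5 states
Subset construction: each DFA state = subset of NFA states
Maximum subsets = 2^5
2^5 = 32

32


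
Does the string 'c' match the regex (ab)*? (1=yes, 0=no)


Pattern: (ab)*
String: 'c'
Pattern requires: zero or more repetitions of 'ab'
Length 1 is odd -> cannot be (ab)* -> no match
Result: 0

0


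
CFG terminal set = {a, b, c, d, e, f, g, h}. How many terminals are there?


Terminal symbols: a, b, c, d, e, f, g, h
Counting each: a (#1), b (#2), c (#3), d (#4), e (#5), f (#6), g (#7), h (#8)
Total = 8

8


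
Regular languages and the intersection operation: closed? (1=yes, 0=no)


Regular languages are closed under all standard operations:
- Union: Yes (product construction)
- Intersection: Yes (product construction)
- Complement: Yes (swap accept/reject)
- Concatenation: Yes (NFA construction)
Operation: intersection -> Closed

1


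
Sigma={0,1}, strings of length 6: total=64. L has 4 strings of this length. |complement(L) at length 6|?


Alphabet: {0,1}
String length: 6
Total strings of length 6 = 2^6 = 64
Strings in L = 4
Complement = total - |L|
= 64 - 4
= 60

60


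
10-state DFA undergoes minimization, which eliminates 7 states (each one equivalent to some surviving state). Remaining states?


Original DFA: 10 states
Redundant states removed: 7
Minimized states = original - removed
= 10 - 7
= 3

3


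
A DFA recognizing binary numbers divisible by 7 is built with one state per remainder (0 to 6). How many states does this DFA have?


Divisibility by 7 is tracked via the remainder mod 7: 0, 1, ..., 6
The construction assigns one state to each remainder
Number of remainders = 7

7


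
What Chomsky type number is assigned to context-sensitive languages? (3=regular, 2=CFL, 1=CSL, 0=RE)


Chomsky hierarchy levels:
  Type 3: Regular (DFA/NFA/regex)
  Type 2: Context-free (PDA)
  Type 1: Context-sensitive
  Type 0: Recursively enumerable (TM)
'context-sensitive' corresponds to Type 1

1


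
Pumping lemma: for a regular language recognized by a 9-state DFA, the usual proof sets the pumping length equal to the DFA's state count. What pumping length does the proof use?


Pumping lemma for regular languages (standard proof):
Take p = |Q|, the number of DFA states.
Any string of length >= |Q| passes through |Q|+1 states while reading its first |Q| symbols,
so by pigeonhole some state repeats, giving the loop that can be pumped.
Here |Q| = 9
Therefore the proof uses p = 9

9


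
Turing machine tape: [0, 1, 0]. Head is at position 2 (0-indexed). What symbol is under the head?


Tape: [0, 1, 0]
Positions: 0 1 2
Values:    0 1 0
Head at position 2
tape[2] = 0

0


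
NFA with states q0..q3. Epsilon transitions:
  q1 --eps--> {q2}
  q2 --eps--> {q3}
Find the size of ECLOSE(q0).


Starting from q0
Initialize closure = {q0}
q0 has no outgoing epsilon transitions -> nothing to add
Final closure: {q0}
Size = 1

1


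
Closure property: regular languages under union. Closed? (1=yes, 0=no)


Regular languages are closed under:
- Union (DFA product construction)
- Intersection (DFA product construction)
- Complement (swap accept/reject states)
- Concatenation (NFA construction)
- Kleene star (NFA construction)
union is in this list
Therefore: closed

1


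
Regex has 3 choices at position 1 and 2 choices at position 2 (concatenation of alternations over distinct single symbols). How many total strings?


First group: 3 alternatives
Second group: 2 alternatives
Concatenation: each choice from group 1 pairs with each from group 2
Total = 3 x 2 = 6

6


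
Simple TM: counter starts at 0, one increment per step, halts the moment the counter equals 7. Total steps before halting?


Counter starts at 0. Counting sequence:
  Step 1: counter = 1
  Step 2: counter = 2
  Step 3: counter = 3
  Step 4: counter = 4
  Step 5: counter = 5
  Step 6: counter = 6
  Step 7: counter = 7
Counter reached 7 -> halt
Total steps = 7

7


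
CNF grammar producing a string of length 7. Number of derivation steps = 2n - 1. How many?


Chomsky Normal Form derivation:
String length n = 7
Each step either:
  - Splits a nonterminal into two (n-1 such steps)
  - Converts a nonterminal to terminal (n such steps)
Total = (n-1) + n = 2n - 1
= 2(7) - 1
= 14 - 1
= 13

13


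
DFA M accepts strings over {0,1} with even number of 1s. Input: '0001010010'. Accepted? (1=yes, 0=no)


DFA has 2 states: q_even (start, accept=yes) and q_odd
Processing string '0001010010' character by character:
  Position 0: read '0', 1-count=0 -> q_even (no change)
  Position 1: read '0', 1-count=0 -> q_even (no change)
  Position 2: read '0', 1-count=0 -> q_even (no change)
  Position 3: read '1', 1-count=1 -> q_odd
  Position 4: read '0', 1-count=1 -> q_odd (no change)
  Position 5: read '1', 1-count=2 -> q_even
  Position 6: read '0', 1-count=2 -> q_even (no change)
  Position 7: read '0', 1-count=2 -> q_even (no change)
  Position 8: read '1', 1-count=3 -> q_odd
  Position 9: read '0', 1-count=3 -> q_odd (no change)
Final state: q_odd, total 1s = 3 (odd); the DFA requires an even count -> reject

0


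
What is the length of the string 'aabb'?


String: 'aabb'
Counting characters:
  'a' appears 2 time(s)
  'b' appears 2 time(s)
Total length = 2 + 2 = 4

4


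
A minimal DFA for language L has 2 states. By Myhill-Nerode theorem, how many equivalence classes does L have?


Myhill-Nerode theorem:
Number of equivalence classes = number of states in minimal DFA
Minimal DFA states = 2
Therefore equivalence classes = 2

2


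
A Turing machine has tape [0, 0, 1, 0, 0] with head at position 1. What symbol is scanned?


Tape: [0, 0, 1, 0, 0]
Positions: 0 1 2 3 4
Values:    0 0 1 0 0
Head at position 1
tape[1] = 0

0


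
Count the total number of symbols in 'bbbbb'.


String: 'bbbbb'
Counting characters:
  'b' appears 5 time(s)
Total length = 0 + 5 = 5

5


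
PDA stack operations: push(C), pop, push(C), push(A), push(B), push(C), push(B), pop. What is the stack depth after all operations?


Tracing stack operations:
  push(C) -> stack = [C], depth=1
  pop -> removed C, stack = [], depth=0
  push(C) -> stack = [C], depth=1
  push(A) -> stack = [C,A], depth=2
  push(B) -> stack = [C,A,B], depth=3
  push(C) -> stack = [C,A,B,C], depth=4
  push(B) -> stack = [C,A,B,C,B], depth=5
  pop -> removed B, stack = [C,A,B,C], depth=4
Final depth = 4

4


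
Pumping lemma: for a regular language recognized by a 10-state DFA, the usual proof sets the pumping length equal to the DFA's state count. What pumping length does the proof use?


Pumping lemma for regular languages (standard proof):
Take p = |Q|, the number of DFA states.
Any string of length >= |Q| passes through |Q|+1 states while reading its first |Q| symbols,
so by pigeonhole some state repeats, giving the loop that can be pumped.
Here |Q| = 10
Therefore the proof uses p = 10

10


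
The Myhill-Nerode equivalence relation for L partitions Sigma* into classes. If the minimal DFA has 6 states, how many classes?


Myhill-Nerode theorem:
Number of equivalence classes = number of states in minimal DFA
Minimal DFA states = 6
Therefore equivalence classes = 6

6


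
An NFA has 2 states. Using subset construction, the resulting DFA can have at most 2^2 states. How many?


NFA has 2 states
Subset construction: each DFA state = subset of NFA states
Maximum subsets = 2^2
2^2 = 4

4


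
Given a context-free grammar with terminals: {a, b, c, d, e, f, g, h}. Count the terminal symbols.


Terminal symbols: a, b, c, d, e, f, g, h
Counting each: a (#1), b (#2), c (#3), d (#4), e (#5), f (#6), g (#7), h (#8)
Total = 8

8


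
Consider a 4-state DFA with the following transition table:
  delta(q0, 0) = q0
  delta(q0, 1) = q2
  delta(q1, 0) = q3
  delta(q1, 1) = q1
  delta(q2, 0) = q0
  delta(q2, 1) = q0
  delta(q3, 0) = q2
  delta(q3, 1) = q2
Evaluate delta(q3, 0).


Looking up transition function:
delta(q3, 0) in the table
Row: q3, Column: 0
Result: q2

q2


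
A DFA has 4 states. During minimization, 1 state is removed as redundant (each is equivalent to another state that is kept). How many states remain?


Original DFA: 4 states
Redundant states removed: 1
Minimized states = original - removed
= 4 - 1
= 3

3


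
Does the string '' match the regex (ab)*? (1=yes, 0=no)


Pattern: (ab)*
String: ''
Pattern requires: zero or more repetitions of 'ab'
Pairs: []
All pairs are 'ab'? Yes
Result: 1

1


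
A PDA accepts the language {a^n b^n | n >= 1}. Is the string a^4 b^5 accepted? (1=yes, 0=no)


Language requires equal numbers of a's and b's
PDA pushes for each 'a', pops for each 'b'
Number of a's = 4
Number of b's = 5
4 != 5 -> Reject

0


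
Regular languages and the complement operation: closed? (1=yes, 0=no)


Regular languages are closed under all standard operations:
- Union: Yes (product construction)
- Intersection: Yes (product construction)
- Complement: Yes (swap accept/reject)
- Concatenation: Yes (NFA construction)
Operation: complement -> Closed

1


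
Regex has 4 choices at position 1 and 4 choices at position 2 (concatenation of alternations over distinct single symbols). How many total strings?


First group: 4 alternatives
Second group: 4 alternatives
Concatenation: each choice from group 1 pairs with each from group 2
Total = 4 x 4 = 16

16


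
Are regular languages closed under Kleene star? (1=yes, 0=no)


Regular languages are closed under:
- Union (DFA product construction)
- Intersection (DFA product construction)
- Complement (swap accept/reject states)
- Concatenation (NFA construction)
- Kleene star (NFA construction)
Kleene star is in this list
Therefore: closed

1


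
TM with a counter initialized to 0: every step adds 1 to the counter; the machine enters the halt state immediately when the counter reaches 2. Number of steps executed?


Counter starts at 0. Counting sequence:
  Step 1: counter = 1
  Step 2: counter = 2
Counter reached 2 -> halt
Total steps = 2

2


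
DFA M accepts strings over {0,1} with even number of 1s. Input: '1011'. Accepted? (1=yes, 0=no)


DFA has 2 states: q_even (start, accept=yes) and q_odd
Processing string '1011' character by character:
  Position 0: read '1', 1-count=1 -> q_odd
  Position 1: read '0', 1-count=1 -> q_odd (no change)
  Position 2: read '1', 1-count=2 -> q_even
  Position 3: read '1', 1-count=3 -> q_odd
Final state: q_odd, total 1s = 3 (odd); the DFA requires an even count -> reject

0


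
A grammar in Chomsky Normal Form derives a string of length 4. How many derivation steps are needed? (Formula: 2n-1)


Chomsky Normal Form derivation:
String length n = 4
Each step either:
  - Splits a nonterminal into two (n-1 such steps)
  - Converts a nonterminal to terminal (n such steps)
Total = (n-1) + n = 2n - 1
= 2(4) - 1
= 8 - 1
= 7

7


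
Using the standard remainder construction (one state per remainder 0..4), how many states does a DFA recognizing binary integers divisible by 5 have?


Divisibility by 5 is tracked via the remainder mod 5: 0, 1, ..., 4
The construction assigns one state to each remainder
Number of remainders = 5

5


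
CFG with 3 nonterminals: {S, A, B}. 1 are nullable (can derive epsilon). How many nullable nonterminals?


Nonterminals: {S, A, B}
A nonterminal is nullable if it can derive epsilon
Counting nullable nonterminals: 1
Total nullable = 1

1


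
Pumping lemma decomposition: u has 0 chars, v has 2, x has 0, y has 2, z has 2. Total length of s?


|s| = |u| + |v| + |x| + |y| + |z|
= 0 + 2 + 0 + 2 + 2
= 2 + 0 + 4
= 2 + 4
= 6

6


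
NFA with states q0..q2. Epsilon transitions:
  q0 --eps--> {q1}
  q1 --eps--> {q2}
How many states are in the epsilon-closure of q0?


Starting from q0
Initialize closure = {q0}
Follow epsilon from q0 -> add q1
Follow epsilon from q1 -> add q2
Final closure: {q0, q1, q2}
Size = 3

3


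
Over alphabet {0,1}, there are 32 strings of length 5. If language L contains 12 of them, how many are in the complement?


Alphabet: {0,1}
String length: 5
Total strings of length 5 = 2^5 = 32
Strings in L = 12
Complement = total - |L|
= 32 - 12
= 20

20


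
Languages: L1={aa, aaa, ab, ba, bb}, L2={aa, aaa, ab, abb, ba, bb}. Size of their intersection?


L1 = {aa, aaa, ab, ba, bb}
L2 = {aa, aaa, ab, abb, ba, bb}
Checking each string in L1 against L2:
  'aa': in L2? Yes
  'aaa': in L2? Yes
  'ab': in L2? Yes
  'ba': in L2? Yes
  'bb': in L2? Yes
Intersection = {aa, aaa, ab, ba, bb}
|L1 ∩ L2| = 5

5


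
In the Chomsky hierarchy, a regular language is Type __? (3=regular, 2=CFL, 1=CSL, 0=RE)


Chomsky hierarchy levels:
  Type 3: Regular (DFA/NFA/regex)
  Type 2: Context-free (PDA)
  Type 1: Context-sensitive
  Type 0: Recursively enumerable (TM)
'regular' corresponds to Type 3

3


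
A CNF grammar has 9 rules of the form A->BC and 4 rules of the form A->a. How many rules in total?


CNF allows two rule forms:
  A -> BC (binary): 9 rules
  A -> a (terminal): 4 rules
Total = 9 + 4 = 13

13


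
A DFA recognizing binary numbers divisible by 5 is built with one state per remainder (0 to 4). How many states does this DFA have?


Divisibility by 5 is tracked via the remainder mod 5: 0, 1, ..., 4
The construction assigns one state to each remainder
Number of remainders = 5

5


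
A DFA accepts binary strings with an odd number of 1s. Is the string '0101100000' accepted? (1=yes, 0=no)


DFA has 2 states: q_even (start, accept=no) and q_odd
Processing string '0101100000' character by character:
  Position 0: read '0', 1-count=0 -> q_even (no change)
  Position 1: read '1', 1-count=1 -> q_odd
  Position 2: read '0', 1-count=1 -> q_odd (no change)
  Position 3: read '1', 1-count=2 -> q_even
  Position 4: read '1', 1-count=3 -> q_odd
  Position 5: read '0', 1-count=3 -> q_odd (no change)
  Position 6: read '0', 1-count=3 -> q_odd (no change)
  Position 7: read '0', 1-count=3 -> q_odd (no change)
  Position 8: read '0', 1-count=3 -> q_odd (no change)
  Position 9: read '0', 1-count=3 -> q_odd (no change)
Final state: q_odd, total 1s = 3 (odd); the DFA requires an odd count -> accept

1


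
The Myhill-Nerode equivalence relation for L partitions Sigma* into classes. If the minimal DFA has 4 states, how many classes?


Myhill-Nerode theorem:
Number of equivalence classes = number of states in minimal DFA
Minimal DFA states = 4
Therefore equivalence classes = 4

4


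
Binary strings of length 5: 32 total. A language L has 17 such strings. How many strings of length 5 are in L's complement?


Alphabet: {0,1}
String length: 5
Total strings of length 5 = 2^5 = 32
Strings in L = 17
Complement = total - |L|
= 32 - 17
= 15

15


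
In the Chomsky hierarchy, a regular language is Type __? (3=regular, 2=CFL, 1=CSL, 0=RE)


Chomsky hierarchy levels:
  Type 3: Regular (DFA/NFA/regex)
  Type 2: Context-free (PDA)
  Type 1: Context-sensitive
  Type 0: Recursively enumerable (TM)
'regular' corresponds to Type 3

3


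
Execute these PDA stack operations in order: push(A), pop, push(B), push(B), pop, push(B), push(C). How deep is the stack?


Tracing stack operations:
  push(A) -> stack = [A], depth=1
  pop -> removed A, stack = [], depth=0
  push(B) -> stack = [B], depth=1
  push(B) -> stack = [B,B], depth=2
  pop -> removed B, stack = [B], depth=1
  push(B) -> stack = [B,B], depth=2
  push(C) -> stack = [B,B,C], depth=3
Final depth = 3

3
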